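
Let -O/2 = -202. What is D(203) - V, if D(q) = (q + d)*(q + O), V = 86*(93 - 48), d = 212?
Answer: 248035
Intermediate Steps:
V = 3870 (V = 86*45 = 3870)
O = 404 (O = -2*(-202) = 404)
D(q) = (212 + q)*(404 + q) (D(q) = (q + 212)*(q + 404) = (212 + q)*(404 + q))
D(203) - V = (85648 + 203**2 + 616*203) - 1*3870 = (85648 + 41209 + 125048) - 3870 = 251905 - 3870 = 248035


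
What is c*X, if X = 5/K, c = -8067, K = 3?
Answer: -13445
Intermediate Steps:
X = 5/3 ≈ 1.6667
c*X = -8067*5/3 = -13445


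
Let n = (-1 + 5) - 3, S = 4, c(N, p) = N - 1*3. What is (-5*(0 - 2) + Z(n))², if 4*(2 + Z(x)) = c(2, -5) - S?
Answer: 729/16 ≈ 45.563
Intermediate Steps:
c(N, p) = -3 + N (c(N, p) = N - 3 = -3 + N)
n = 1 (n = 4 - 3 = 1)
Z(x) = -13/4 (Z(x) = -2 + ((-3 + 2) - 1*4)/4 = -2 + (-1 - 4)/4 = -2 + (¼)*(-5) = -2 - 5/4 = -13/4)
(-5*(0 - 2) + Z(n))² = (-5*(0 - 2) - 13/4)² = (-5*(-2) - 13/4)² = (10 - 13/4)² = (27/4)² = 729/16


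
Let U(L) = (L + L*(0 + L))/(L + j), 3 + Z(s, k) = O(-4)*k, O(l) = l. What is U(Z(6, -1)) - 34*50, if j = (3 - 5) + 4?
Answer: -5098/3 ≈ -1699.3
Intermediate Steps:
j = 2 (j = -2 + 4 = 2)
Z(s, k) = -3 - 4*k
U(L) = (L + L**2)/(2 + L) (U(L) = (L + L*(0 + L))/(L + 2) = (L + L*L)/(2 + L) = (L + L**2)/(2 + L))
U(Z(6, -1)) - 34*50 = (-3 - 4*(-1))*(1 + (-3 - 4*(-1)))/(2 + (-3 - 4*(-1))) - 34*50 = (-3 + 4)*(1 + (-3 + 4))/(2 + (-3 + 4)) - 1700 = 1*(1 + 1)/(2 + 1) - 1700 = 1*2/3 - 1700 = 1*(1/3)*2 - 1700 = 2/3 - 1700 = -5098/3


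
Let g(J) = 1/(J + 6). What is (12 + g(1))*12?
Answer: 1020/7 ≈ 145.71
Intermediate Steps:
g(J) = 1/(6 + J)
(12 + g(1))*12 = (12 + 1/(6 + 1))*12 = (12 + 1/7)*12 = (85/7)*12 = 1020/7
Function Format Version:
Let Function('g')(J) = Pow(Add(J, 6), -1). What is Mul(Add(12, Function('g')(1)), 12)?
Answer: Rational(1020, 7) ≈ 145.71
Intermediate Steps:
Function('g')(J) = Pow(Add(6, J), -1)
Mul(Add(12, Function('g')(1)), 12) = Mul(Add(12, Pow(Add(6, 1), -1)), 12) = Mul(Add(12, Pow(7, -1)), 12) = Mul(Add(12, Rational(1, 7)), 12) = Mul(Rational(85, 7), 12) = Rational(1020, 7)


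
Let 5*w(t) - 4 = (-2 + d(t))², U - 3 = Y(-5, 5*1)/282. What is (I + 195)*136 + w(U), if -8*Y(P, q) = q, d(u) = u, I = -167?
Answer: 19386038117/5089536 ≈ 3809.0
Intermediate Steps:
Y(P, q) = -q/8
U = 6763/2256 (U = 3 - 5/8/282 = 3 - ⅛*5*(1/282) = 3 - 5/8*1/282 = 3 - 5/2256 = 6763/2256 ≈ 2.9978)
w(t) = ⅘ + (-2 + t)²/5
(I + 195)*136 + w(U) = (-167 + 195)*136 + (⅘ + (-2 + 6763/2256)²/5) = 28*136 + (⅘ + (2251/2256)²/5) = 3808 + (⅘ + (⅕)*(5067001/5089536)) = 3808 + (⅘ + 5067001/25447680) = 3808 + 5085029/5089536 = 19386038117/5089536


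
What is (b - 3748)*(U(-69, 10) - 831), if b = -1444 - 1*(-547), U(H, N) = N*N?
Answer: 3395495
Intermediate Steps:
U(H, N) = N²
b = -897 (b = -1444 + 547 = -897)
(b - 3748)*(U(-69, 10) - 831) = (-897 - 3748)*(10² - 831) = -4645*(100 - 831) = -4645*(-731) = 3395495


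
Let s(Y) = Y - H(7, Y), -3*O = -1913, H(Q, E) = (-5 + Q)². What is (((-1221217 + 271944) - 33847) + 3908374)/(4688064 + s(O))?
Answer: 8775762/14066093 ≈ 0.62389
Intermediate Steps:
O = 1913/3 (O = -⅓*(-1913) = 1913/3 ≈ 637.67)
s(Y) = -4 + Y (s(Y) = Y - (-5 + 7)² = Y - 1*2² = Y - 1*4 = Y - 4 = -4 + Y)
(((-1221217 + 271944) - 33847) + 3908374)/(4688064 + s(O)) = (((-1221217 + 271944) - 33847) + 3908374)/(4688064 + (-4 + 1913/3)) = ((-949273 - 33847) + 3908374)/(4688064 + 1901/3) = (-983120 + 3908374)/(14066093/3) = 2925254*(3/14066093) = 8775762/14066093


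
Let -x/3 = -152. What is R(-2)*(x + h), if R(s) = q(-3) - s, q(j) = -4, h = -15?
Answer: -882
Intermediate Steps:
x = 456 (x = -3*(-152) = 456)
R(s) = -4 - s
R(-2)*(x + h) = (-4 - 1*(-2))*(456 - 15) = (-4 + 2)*441 = -2*441 = -882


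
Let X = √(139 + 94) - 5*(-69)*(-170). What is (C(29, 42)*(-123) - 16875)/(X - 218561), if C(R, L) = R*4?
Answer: 1233311739/10977991184 + 4449*√233/10977991184 ≈ 0.11235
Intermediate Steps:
C(R, L) = 4*R
X = -58650 + √233 (X = √233 + 345*(-170) = √233 - 58650 = -58650 + √233 ≈ -58635.)
(C(29, 42)*(-123) - 16875)/(X - 218561) = ((4*29)*(-123) - 16875)/((-58650 + √233) - 218561) = (116*(-123) - 16875)/(-277211 + √233) = (-14268 - 16875)/(-277211 + √233) = -31143/(-277211 + √233)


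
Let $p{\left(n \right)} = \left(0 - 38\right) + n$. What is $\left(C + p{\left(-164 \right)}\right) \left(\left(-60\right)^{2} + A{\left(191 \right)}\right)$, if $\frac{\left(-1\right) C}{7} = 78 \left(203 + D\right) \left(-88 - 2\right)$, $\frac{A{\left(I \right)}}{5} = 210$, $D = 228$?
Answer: $98482991700$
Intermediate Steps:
$A{\left(I \right)} = 1050$ ($A{\left(I \right)} = 5 \cdot 210 = 1050$)
$p{\left(n \right)} = -38 + n$
$C = 21179340$ ($C = - 7 \cdot 78 \left(203 + 228\right) \left(-88 - 2\right) = - 7 \cdot 78 \cdot 431 \left(-90\right) = - 7 \cdot 78 \left(-38790\right) = \left(-7\right) \left(-3025620\right) = 21179340$)
$\left(C + p{\left(-164 \right)}\right) \left(\left(-60\right)^{2} + A{\left(191 \right)}\right) = \left(21179340 - 202\right) \left(\left(-60\right)^{2} + 1050\right) = \left(21179340 - 202\right) \left(3600 + 1050\right) = 21179138 \cdot 4650 = 98482991700$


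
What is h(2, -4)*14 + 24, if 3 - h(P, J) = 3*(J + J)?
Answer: 402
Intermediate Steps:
h(P, J) = 3 - 6*J (h(P, J) = 3 - 3*(J + J) = 3 - 3*2*J = 3 - 6*J)
h(2, -4)*14 + 24 = (3 - 6*(-4))*14 + 24 = (3 + 24)*14 + 24 = 27*14 + 24 = 378 + 24 = 402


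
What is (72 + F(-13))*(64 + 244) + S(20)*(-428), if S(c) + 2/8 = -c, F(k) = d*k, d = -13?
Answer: 82895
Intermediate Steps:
F(k) = -13*k
S(c) = -1/4 - c
(72 + F(-13))*(64 + 244) + S(20)*(-428) = (72 - 13*(-13))*(64 + 244) + (-1/4 - 1*20)*(-428) = (72 + 169)*308 + (-1/4 - 20)*(-428) = 241*308 - 81/4*(-428) = 74228 + 8667 = 82895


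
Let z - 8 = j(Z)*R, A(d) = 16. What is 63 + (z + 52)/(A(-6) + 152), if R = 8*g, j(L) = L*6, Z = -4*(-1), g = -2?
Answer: 855/14 ≈ 61.071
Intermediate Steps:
Z = 4
j(L) = 6*L
R = -16 (R = 8*(-2) = -16)
z = -376 (z = 8 + (6*4)*(-16) = 8 + 24*(-16) = 8 - 384 = -376)
63 + (z + 52)/(A(-6) + 152) = 63 + (-376 + 52)/(16 + 152) = 63 - 324/168 = 63 - 324*1/168 = 63 - 27/14 = 855/14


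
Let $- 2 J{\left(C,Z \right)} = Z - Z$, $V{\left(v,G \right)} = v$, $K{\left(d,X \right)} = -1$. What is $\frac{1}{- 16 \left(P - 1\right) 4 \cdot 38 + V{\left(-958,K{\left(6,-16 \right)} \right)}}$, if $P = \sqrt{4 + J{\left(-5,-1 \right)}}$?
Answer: $- \frac{1}{3390} \approx -0.00029499$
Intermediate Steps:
$J{\left(C,Z \right)} = 0$ ($J{\left(C,Z \right)} = - \frac{Z - Z}{2} = \left(- \frac{1}{2}\right) 0 = 0$)
$P = 2$ ($P = \sqrt{4 + 0} = \sqrt{4} = 2$)
$\frac{1}{- 16 \left(P - 1\right) 4 \cdot 38 + V{\left(-958,K{\left(6,-16 \right)} \right)}} = \frac{1}{- 16 \left(2 - 1\right) 4 \cdot 38 - 958} = \frac{1}{- 16 \cdot 1 \cdot 4 \cdot 38 - 958} = \frac{1}{\left(-16\right) 4 \cdot 38 - 958} = \frac{1}{\left(-64\right) 38 - 958} = \frac{1}{-2432 - 958} = \frac{1}{-3390} = - \frac{1}{3390}$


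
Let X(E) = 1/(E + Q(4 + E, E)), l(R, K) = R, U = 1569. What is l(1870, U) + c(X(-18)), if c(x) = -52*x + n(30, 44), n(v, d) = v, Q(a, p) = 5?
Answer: 1904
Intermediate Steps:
X(E) = 1/(5 + E) (X(E) = 1/(E + 5) = 1/(5 + E))
c(x) = 30 - 52*x (c(x) = -52*x + 30 = 30 - 52*x)
l(1870, U) + c(X(-18)) = 1870 + (30 - 52/(5 - 18)) = 1870 + (30 - 52/(-13)) = 1870 + (30 - 52*(-1/13)) = 1870 + (30 + 4) = 1870 + 34 = 1904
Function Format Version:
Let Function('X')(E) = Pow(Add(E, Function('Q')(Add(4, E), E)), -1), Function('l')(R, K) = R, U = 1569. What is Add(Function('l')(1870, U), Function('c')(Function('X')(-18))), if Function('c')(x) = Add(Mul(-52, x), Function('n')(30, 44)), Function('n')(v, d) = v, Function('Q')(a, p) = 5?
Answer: 1904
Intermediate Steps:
Function('X')(E) = Pow(Add(5, E), -1) (Function('X')(E) = Pow(Add(E, 5), -1) = Pow(Add(5, E), -1))
Function('c')(x) = Add(30, Mul(-52, x)) (Function('c')(x) = Add(Mul(-52, x), 30) = Add(30, Mul(-52, x)))
Add(Function('l')(1870, U), Function('c')(Function('X')(-18))) = Add(1870, Add(30, Mul(-52, Pow(Add(5, -18), -1)))) = Add(1870, Add(30, Mul(-52, Pow(-13, -1)))) = Add(1870, Add(30, Mul(-52, Rational(-1, 13)))) = Add(1870, Add(30, 4)) = Add(1870, 34) = 1904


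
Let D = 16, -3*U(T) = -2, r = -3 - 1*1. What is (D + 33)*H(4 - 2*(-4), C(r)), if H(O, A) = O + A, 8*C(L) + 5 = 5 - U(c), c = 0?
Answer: 7007/12 ≈ 583.92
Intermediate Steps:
r = -4 (r = -3 - 1 = -4)
U(T) = ⅔ (U(T) = -⅓*(-2) = ⅔)
C(L) = -1/12 (C(L) = -5/8 + (5 - 1*⅔)/8 = -5/8 + (5 - ⅔)/8 = -5/8 + (⅛)*(13/3) = -5/8 + 13/24 = -1/12)
H(O, A) = A + O
(D + 33)*H(4 - 2*(-4), C(r)) = (16 + 33)*(-1/12 + (4 - 2*(-4))) = 49*(-1/12 + (4 + 8)) = 49*(-1/12 + 12) = 49*(143/12) = 7007/12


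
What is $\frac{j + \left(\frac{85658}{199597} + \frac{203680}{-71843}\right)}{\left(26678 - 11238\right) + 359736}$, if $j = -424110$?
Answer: $- \frac{1520405576023269}{1344972876136174} \approx -1.1304$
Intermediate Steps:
$\frac{j + \left(\frac{85658}{199597} + \frac{203680}{-71843}\right)}{\left(26678 - 11238\right) + 359736} = \frac{-424110 + \left(\frac{85658}{199597} + \frac{203680}{-71843}\right)}{\left(26678 - 11238\right) + 359736} = \frac{-424110 + \left(85658 \cdot \frac{1}{199597} + 203680 \left(- \frac{1}{71843}\right)\right)}{\left(26678 - 11238\right) + 359736} = \frac{-424110 + \left(\frac{85658}{199597} - \frac{203680}{71843}\right)}{15440 + 359736} = \frac{-424110 - \frac{34499989266}{14339647271}}{375176} = \left(- \frac{6081622304093076}{14339647271}\right) \frac{1}{375176} = - \frac{1520405576023269}{1344972876136174}$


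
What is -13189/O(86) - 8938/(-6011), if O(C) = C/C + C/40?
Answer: -1585018486/378693 ≈ -4185.5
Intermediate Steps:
O(C) = 1 + C/40 (O(C) = 1 + C*(1/40) = 1 + C/40)
-13189/O(86) - 8938/(-6011) = -13189/(1 + (1/40)*86) - 8938/(-6011) = -13189/(1 + 43/20) - 8938*(-1/6011) = -13189/63/20 + 8938/6011 = -13189*20/63 + 8938/6011 = -263780/63 + 8938/6011 = -1585018486/378693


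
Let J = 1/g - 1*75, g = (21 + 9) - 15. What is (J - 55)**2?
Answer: 3798601/225 ≈ 16883.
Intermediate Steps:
g = 15 (g = 30 - 15 = 15)
J = -1124/15 (J = 1/15 - 1*75 = 1/15 - 75 = -1124/15 ≈ -74.933)
(J - 55)**2 = (-1124/15 - 55)**2 = (-1949/15)**2 = 3798601/225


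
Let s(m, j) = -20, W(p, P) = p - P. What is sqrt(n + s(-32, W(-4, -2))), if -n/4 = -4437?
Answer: 8*sqrt(277) ≈ 133.15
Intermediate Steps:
n = 17748 (n = -4*(-4437) = 17748)
sqrt(n + s(-32, W(-4, -2))) = sqrt(17748 - 20) = sqrt(17728) = 8*sqrt(277)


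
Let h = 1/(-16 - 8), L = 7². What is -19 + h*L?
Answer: -505/24 ≈ -21.042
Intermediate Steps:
L = 49
h = -1/24 (h = 1/(-24) = -1/24 ≈ -0.041667)
-19 + h*L = -19 - 1/24*49 = -19 - 49/24 = -505/24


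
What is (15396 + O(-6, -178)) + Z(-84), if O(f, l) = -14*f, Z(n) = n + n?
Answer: 15312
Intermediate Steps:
Z(n) = 2*n
(15396 + O(-6, -178)) + Z(-84) = (15396 - 14*(-6)) + 2*(-84) = (15396 + 84) - 168 = 15480 - 168 = 15312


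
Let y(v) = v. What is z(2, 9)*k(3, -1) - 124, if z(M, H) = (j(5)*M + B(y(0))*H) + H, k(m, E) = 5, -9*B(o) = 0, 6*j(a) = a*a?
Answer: -112/3 ≈ -37.333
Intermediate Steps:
j(a) = a²/6 (j(a) = (a*a)/6 = a²/6)
B(o) = 0 (B(o) = -⅑*0 = 0)
z(M, H) = H + 25*M/6 (z(M, H) = (((⅙)*5²)*M + 0*H) + H = (((⅙)*25)*M + 0) + H = (25*M/6 + 0) + H = 25*M/6 + H = H + 25*M/6)
z(2, 9)*k(3, -1) - 124 = (9 + (25/6)*2)*5 - 124 = (9 + 25/3)*5 - 124 = (52/3)*5 - 124 = 260/3 - 124 = -112/3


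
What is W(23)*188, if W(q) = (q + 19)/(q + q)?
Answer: 3948/23 ≈ 171.65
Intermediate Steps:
W(q) = (19 + q)/(2*q) (W(q) = (19 + q)/((2*q)) = (19 + q)*(1/(2*q)) = (19 + q)/(2*q))
W(23)*188 = ((½)*(19 + 23)/23)*188 = ((½)*(1/23)*42)*188 = (21/23)*188 = 3948/23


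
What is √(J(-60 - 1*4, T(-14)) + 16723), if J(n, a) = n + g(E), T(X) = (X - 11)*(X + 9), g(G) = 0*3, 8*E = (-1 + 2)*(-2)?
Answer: 3*√1851 ≈ 129.07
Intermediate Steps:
E = -¼ (E = ((-1 + 2)*(-2))/8 = (1*(-2))/8 = (⅛)*(-2) = -¼ ≈ -0.25000)
g(G) = 0
T(X) = (-11 + X)*(9 + X)
J(n, a) = n (J(n, a) = n + 0 = n)
√(J(-60 - 1*4, T(-14)) + 16723) = √((-60 - 1*4) + 16723) = √((-60 - 4) + 16723) = √(-64 + 16723) = √16659 = 3*√1851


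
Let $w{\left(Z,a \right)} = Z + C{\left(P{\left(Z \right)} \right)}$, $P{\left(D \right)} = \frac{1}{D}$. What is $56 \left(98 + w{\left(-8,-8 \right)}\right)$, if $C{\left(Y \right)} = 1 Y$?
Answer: $5033$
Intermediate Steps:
$C{\left(Y \right)} = Y$
$w{\left(Z,a \right)} = Z + \frac{1}{Z}$
$56 \left(98 + w{\left(-8,-8 \right)}\right) = 56 \left(98 - \left(8 - \frac{1}{-8}\right)\right) = 56 \left(98 - \frac{65}{8}\right) = 56 \cdot \frac{719}{8} = 5033$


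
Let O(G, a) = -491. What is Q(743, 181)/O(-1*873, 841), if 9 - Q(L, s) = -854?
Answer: -863/491 ≈ -1.7576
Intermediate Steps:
Q(L, s) = 863 (Q(L, s) = 9 - 1*(-854) = 9 + 854 = 863)
Q(743, 181)/O(-1*873, 841) = 863/(-491) = 863*(-1/491) = -863/491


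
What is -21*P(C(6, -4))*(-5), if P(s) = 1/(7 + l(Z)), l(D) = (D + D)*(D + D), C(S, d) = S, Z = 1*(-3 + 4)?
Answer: 105/11 ≈ 9.5455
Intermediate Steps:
Z = 1 (Z = 1*1 = 1)
l(D) = 4*D² (l(D) = (2*D)*(2*D) = 4*D²)
P(s) = 1/11 (P(s) = 1/(7 + 4*1²) = 1/(7 + 4*1) = 1/(7 + 4) = 1/11)
-21*P(C(6, -4))*(-5) = -21*1/11*(-5) = -21/11*(-5) = 105/11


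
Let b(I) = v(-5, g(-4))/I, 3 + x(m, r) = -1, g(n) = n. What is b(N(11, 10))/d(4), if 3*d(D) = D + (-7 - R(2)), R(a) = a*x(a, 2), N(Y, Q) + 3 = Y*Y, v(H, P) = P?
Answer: -6/295 ≈ -0.020339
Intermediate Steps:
x(m, r) = -4 (x(m, r) = -3 - 1 = -4)
N(Y, Q) = -3 + Y**2 (N(Y, Q) = -3 + Y*Y = -3 + Y**2)
b(I) = -4/I
R(a) = -4*a (R(a) = a*(-4) = -4*a)
d(D) = 1/3 + D/3 (d(D) = (D + (-7 - (-4)*2))/3 = (D + (-7 - 1*(-8)))/3 = (D + (-7 + 8))/3 = (D + 1)/3 = (1 + D)/3 = 1/3 + D/3)
b(N(11, 10))/d(4) = (-4/(-3 + 11**2))/(1/3 + (1/3)*4) = (-4/(-3 + 121))/(1/3 + 4/3) = (-4/118)/(5/3) = -4*1/118*(3/5) = -2/59*3/5 = -6/295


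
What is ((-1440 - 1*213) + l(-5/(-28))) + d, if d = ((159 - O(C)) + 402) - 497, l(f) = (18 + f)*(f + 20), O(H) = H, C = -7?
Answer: -952703/784 ≈ -1215.2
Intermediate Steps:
l(f) = (18 + f)*(20 + f)
d = 71 (d = ((159 - 1*(-7)) + 402) - 497 = ((159 + 7) + 402) - 497 = (166 + 402) - 497 = 568 - 497 = 71)
((-1440 - 1*213) + l(-5/(-28))) + d = ((-1440 - 1*213) + (360 + (-5/(-28))² + 38*(-5/(-28)))) + 71 = ((-1440 - 213) + (360 + (-5*(-1/28))² + 38*(-5*(-1/28)))) + 71 = (-1653 + (360 + (5/28)² + 38*(5/28))) + 71 = (-1653 + (360 + 25/784 + 95/14)) + 71 = (-1653 + 287585/784) + 71 = -1008367/784 + 71 = -952703/784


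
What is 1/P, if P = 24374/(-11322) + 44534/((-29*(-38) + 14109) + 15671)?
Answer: -29137167/20708660 ≈ -1.4070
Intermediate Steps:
P = -20708660/29137167 (P = 24374*(-1/11322) + 44534/((1102 + 14109) + 15671) = -12187/5661 + 44534/(15211 + 15671) = -12187/5661 + 44534/30882 = -12187/5661 + 44534*(1/30882) = -12187/5661 + 22267/15441 = -20708660/29137167 ≈ -0.71073)
1/P = 1/(-20708660/29137167) = -29137167/20708660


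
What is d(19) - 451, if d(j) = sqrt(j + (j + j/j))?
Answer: -451 + sqrt(39) ≈ -444.75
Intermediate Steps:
d(j) = sqrt(1 + 2*j) (d(j) = sqrt(j + (j + 1)) = sqrt(j + (1 + j)) = sqrt(1 + 2*j))
d(19) - 451 = sqrt(1 + 2*19) - 451 = sqrt(1 + 38) - 451 = sqrt(39) - 451 = -451 + sqrt(39)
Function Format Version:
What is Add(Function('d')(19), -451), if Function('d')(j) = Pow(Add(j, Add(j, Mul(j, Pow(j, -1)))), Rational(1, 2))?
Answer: Add(-451, Pow(39, Rational(1, 2))) ≈ -444.75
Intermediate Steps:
Function('d')(j) = Pow(Add(1, Mul(2, j)), Rational(1, 2)) (Function('d')(j) = Pow(Add(j, Add(j, 1)), Rational(1, 2)) = Pow(Add(j, Add(1, j)), Rational(1, 2)) = Pow(Add(1, Mul(2, j)), Rational(1, 2)))
Add(Function('d')(19), -451) = Add(Pow(Add(1, Mul(2, 19)), Rational(1, 2)), -451) = Add(Pow(Add(1, 38), Rational(1, 2)), -451) = Add(Pow(39, Rational(1, 2)), -451) = Add(-451, Pow(39, Rational(1, 2)))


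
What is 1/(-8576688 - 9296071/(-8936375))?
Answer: -8936375/76644490929929 ≈ -1.1660e-7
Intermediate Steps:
1/(-8576688 - 9296071/(-8936375)) = 1/(-8576688 - 9296071*(-1/8936375)) = 1/(-8576688 + 9296071/8936375) = 1/(-76644490929929/8936375) = -8936375/76644490929929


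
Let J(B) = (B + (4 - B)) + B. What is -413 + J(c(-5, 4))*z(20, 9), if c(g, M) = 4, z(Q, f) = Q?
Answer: -253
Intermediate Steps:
J(B) = 4 + B
-413 + J(c(-5, 4))*z(20, 9) = -413 + (4 + 4)*20 = -413 + 8*20 = -413 + 160 = -253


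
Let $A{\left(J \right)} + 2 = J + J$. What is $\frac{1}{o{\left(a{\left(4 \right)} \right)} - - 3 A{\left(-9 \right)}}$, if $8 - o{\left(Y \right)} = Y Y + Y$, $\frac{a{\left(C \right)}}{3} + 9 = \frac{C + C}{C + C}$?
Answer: $- \frac{1}{604} \approx -0.0016556$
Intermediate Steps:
$a{\left(C \right)} = -24$ ($a{\left(C \right)} = -27 + 3 \frac{C + C}{C + C} = -27 + 3 \frac{2 C}{2 C} = -27 + 3 \cdot 2 C \frac{1}{2 C} = -27 + 3 \cdot 1 = -27 + 3 = -24$)
$A{\left(J \right)} = -2 + 2 J$ ($A{\left(J \right)} = -2 + \left(J + J\right) = -2 + 2 J$)
$o{\left(Y \right)} = 8 - Y - Y^{2}$ ($o{\left(Y \right)} = 8 - \left(Y Y + Y\right) = 8 - \left(Y^{2} + Y\right) = 8 - \left(Y + Y^{2}\right) = 8 - Y - Y^{2}$)
$\frac{1}{o{\left(a{\left(4 \right)} \right)} - - 3 A{\left(-9 \right)}} = \frac{1}{\left(8 - -24 - \left(-24\right)^{2}\right) - - 3 \left(-2 + 2 \left(-9\right)\right)} = \frac{1}{\left(8 + 24 - 576\right) - - 3 \left(-2 - 18\right)} = \frac{1}{\left(8 + 24 - 576\right) - \left(-3\right) \left(-20\right)} = \frac{1}{-544 - 60} = \frac{1}{-604} = - \frac{1}{604}$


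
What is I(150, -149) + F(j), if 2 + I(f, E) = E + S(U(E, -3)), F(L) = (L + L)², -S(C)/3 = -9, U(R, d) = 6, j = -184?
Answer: 135300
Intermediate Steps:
S(C) = 27 (S(C) = -3*(-9) = 27)
F(L) = 4*L² (F(L) = (2*L)² = 4*L²)
I(f, E) = 25 + E (I(f, E) = -2 + (E + 27) = -2 + (27 + E) = 25 + E)
I(150, -149) + F(j) = (25 - 149) + 4*(-184)² = -124 + 4*33856 = -124 + 135424 = 135300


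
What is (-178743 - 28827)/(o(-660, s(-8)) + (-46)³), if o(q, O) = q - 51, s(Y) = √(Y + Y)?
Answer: 207570/98047 ≈ 2.1170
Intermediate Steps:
s(Y) = √2*√Y (s(Y) = √(2*Y) = √2*√Y)
o(q, O) = -51 + q
(-178743 - 28827)/(o(-660, s(-8)) + (-46)³) = (-178743 - 28827)/((-51 - 660) + (-46)³) = -207570/(-711 - 97336) = -207570/(-98047) = -207570*(-1/98047) = 207570/98047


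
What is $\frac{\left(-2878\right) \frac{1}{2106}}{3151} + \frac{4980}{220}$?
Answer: $\frac{826166918}{36498033} \approx 22.636$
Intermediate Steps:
$\frac{\left(-2878\right) \frac{1}{2106}}{3151} + \frac{4980}{220} = \left(-2878\right) \frac{1}{2106} \cdot \frac{1}{3151} + 4980 \cdot \frac{1}{220} = \left(- \frac{1439}{1053}\right) \frac{1}{3151} + \frac{249}{11} = - \frac{1439}{3318003} + \frac{249}{11} = \frac{826166918}{36498033}$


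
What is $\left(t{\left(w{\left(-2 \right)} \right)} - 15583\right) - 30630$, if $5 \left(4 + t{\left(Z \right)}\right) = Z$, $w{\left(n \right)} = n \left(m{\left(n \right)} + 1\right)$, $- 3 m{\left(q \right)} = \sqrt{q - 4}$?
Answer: $- \frac{231087}{5} + \frac{2 i \sqrt{6}}{15} \approx -46217.0 + 0.3266 i$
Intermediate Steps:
$m{\left(q \right)} = - \frac{\sqrt{-4 + q}}{3}$ ($m{\left(q \right)} = - \frac{\sqrt{q - 4}}{3} = - \frac{\sqrt{-4 + q}}{3}$)
$w{\left(n \right)} = n \left(1 - \frac{\sqrt{-4 + n}}{3}\right)$ ($w{\left(n \right)} = n \left(- \frac{\sqrt{-4 + n}}{3} + 1\right) = n \left(1 - \frac{\sqrt{-4 + n}}{3}\right)$)
$t{\left(Z \right)} = -4 + \frac{Z}{5}$
$\left(t{\left(w{\left(-2 \right)} \right)} - 15583\right) - 30630 = \left(\left(-4 + \frac{\frac{1}{3} \left(-2\right) \left(3 - \sqrt{-4 - 2}\right)}{5}\right) - 15583\right) - 30630 = \left(\left(-4 + \frac{\frac{1}{3} \left(-2\right) \left(3 - \sqrt{-6}\right)}{5}\right) - 15583\right) - 30630 = \left(\left(-4 + \frac{\frac{1}{3} \left(-2\right) \left(3 - i \sqrt{6}\right)}{5}\right) - 15583\right) - 30630 = \left(\left(-4 + \frac{-2 + \frac{2 i \sqrt{6}}{3}}{5}\right) - 15583\right) - 30630 = \left(\left(-4 - \left(\frac{2}{5} - \frac{2 i \sqrt{6}}{15}\right)\right) - 15583\right) - 30630 = \left(\left(- \frac{22}{5} + \frac{2 i \sqrt{6}}{15}\right) - 15583\right) - 30630 = \left(- \frac{77937}{5} + \frac{2 i \sqrt{6}}{15}\right) - 30630 = - \frac{231087}{5} + \frac{2 i \sqrt{6}}{15}$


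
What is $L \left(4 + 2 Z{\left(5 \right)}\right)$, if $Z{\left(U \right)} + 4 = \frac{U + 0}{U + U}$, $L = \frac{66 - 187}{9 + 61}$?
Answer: $\frac{363}{70} \approx 5.1857$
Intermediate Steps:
$L = - \frac{121}{70} \approx -1.7286$
$Z{\left(U \right)} = - \frac{7}{2}$ ($Z{\left(U \right)} = -4 + \frac{U + 0}{U + U} = -4 + \frac{U}{2 U} = -4 + U \frac{1}{2 U} = -4 + \frac{1}{2} = - \frac{7}{2}$)
$L \left(4 + 2 Z{\left(5 \right)}\right) = - \frac{121 \left(4 + 2 \left(- \frac{7}{2}\right)\right)}{70} = - \frac{121 \left(4 - 7\right)}{70} = \left(- \frac{121}{70}\right) \left(-3\right) = \frac{363}{70}$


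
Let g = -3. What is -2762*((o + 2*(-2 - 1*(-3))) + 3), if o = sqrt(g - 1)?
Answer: -13810 - 5524*I ≈ -13810.0 - 5524.0*I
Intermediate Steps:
o = 2*I (o = sqrt(-3 - 1) = sqrt(-4) = 2*I ≈ 2.0*I)
-2762*((o + 2*(-2 - 1*(-3))) + 3) = -2762*((2*I + 2*(-2 - 1*(-3))) + 3) = -2762*((2*I + 2*(-2 + 3)) + 3) = -2762*((2*I + 2*1) + 3) = -2762*((2*I + 2) + 3) = -2762*((2 + 2*I) + 3) = -2762*(5 + 2*I) = -13810 - 5524*I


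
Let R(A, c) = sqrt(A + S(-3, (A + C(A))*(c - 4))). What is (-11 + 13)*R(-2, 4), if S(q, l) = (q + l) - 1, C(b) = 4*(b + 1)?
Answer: 2*I*sqrt(6) ≈ 4.899*I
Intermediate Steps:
C(b) = 4 + 4*b (C(b) = 4*(1 + b) = 4 + 4*b)
S(q, l) = -1 + l + q (S(q, l) = (l + q) - 1 = -1 + l + q)
R(A, c) = sqrt(-4 + A + (-4 + c)*(4 + 5*A)) (R(A, c) = sqrt(A + (-1 + (A + (4 + 4*A))*(c - 4) - 3)) = sqrt(A + (-1 + (4 + 5*A)*(-4 + c) - 3)) = sqrt(A + (-1 + (-4 + c)*(4 + 5*A) - 3)) = sqrt(A + (-4 + (-4 + c)*(4 + 5*A))) = sqrt(-4 + A + (-4 + c)*(4 + 5*A)))
(-11 + 13)*R(-2, 4) = (-11 + 13)*sqrt(-20 - 19*(-2) + 4*4 + 5*(-2)*4) = 2*sqrt(-20 + 38 + 16 - 40) = 2*sqrt(-6) = 2*(I*sqrt(6)) = 2*I*sqrt(6)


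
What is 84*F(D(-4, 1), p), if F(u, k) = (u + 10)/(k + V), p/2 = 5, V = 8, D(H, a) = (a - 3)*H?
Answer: 84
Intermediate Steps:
D(H, a) = H*(-3 + a) (D(H, a) = (-3 + a)*H = H*(-3 + a))
p = 10 (p = 2*5 = 10)
F(u, k) = (10 + u)/(8 + k) (F(u, k) = (u + 10)/(k + 8) = (10 + u)/(8 + k))
84*F(D(-4, 1), p) = 84*((10 - 4*(-3 + 1))/(8 + 10)) = 84*((10 - 4*(-2))/18) = 84*((10 + 8)/18) = 84*((1/18)*18) = 84*1 = 84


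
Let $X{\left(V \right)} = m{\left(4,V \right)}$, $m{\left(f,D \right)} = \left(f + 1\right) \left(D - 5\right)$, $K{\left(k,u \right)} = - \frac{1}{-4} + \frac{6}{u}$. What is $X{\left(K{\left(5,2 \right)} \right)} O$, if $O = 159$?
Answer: $- \frac{5565}{4} \approx -1391.3$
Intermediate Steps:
$K{\left(k,u \right)} = \frac{1}{4} + \frac{6}{u}$ ($K{\left(k,u \right)} = \left(-1\right) \left(- \frac{1}{4}\right) + \frac{6}{u} = \frac{1}{4} + \frac{6}{u}$)
$m{\left(f,D \right)} = \left(1 + f\right) \left(-5 + D\right)$
$X{\left(V \right)} = -25 + 5 V$ ($X{\left(V \right)} = -5 + V - 20 + V 4 = -5 + V - 20 + 4 V = -25 + 5 V$)
$X{\left(K{\left(5,2 \right)} \right)} O = \left(-25 + 5 \frac{24 + 2}{4 \cdot 2}\right) 159 = \left(-25 + 5 \cdot \frac{1}{4} \cdot \frac{1}{2} \cdot 26\right) 159 = \left(-25 + 5 \cdot \frac{13}{4}\right) 159 = \left(-25 + \frac{65}{4}\right) 159 = \left(- \frac{35}{4}\right) 159 = - \frac{5565}{4}$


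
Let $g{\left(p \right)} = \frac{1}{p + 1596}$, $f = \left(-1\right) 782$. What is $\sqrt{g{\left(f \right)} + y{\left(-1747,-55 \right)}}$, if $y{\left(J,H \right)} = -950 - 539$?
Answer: $\frac{i \sqrt{986604630}}{814} \approx 38.588 i$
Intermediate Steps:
$f = -782$
$y{\left(J,H \right)} = -1489$
$g{\left(p \right)} = \frac{1}{1596 + p}$
$\sqrt{g{\left(f \right)} + y{\left(-1747,-55 \right)}} = \sqrt{\frac{1}{1596 - 782} - 1489} = \sqrt{\frac{1}{814} - 1489} = \sqrt{- \frac{1212045}{814}} = \frac{i \sqrt{986604630}}{814}$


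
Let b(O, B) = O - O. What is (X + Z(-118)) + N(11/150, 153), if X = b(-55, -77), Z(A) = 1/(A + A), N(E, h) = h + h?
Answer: 72215/236 ≈ 306.00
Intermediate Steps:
N(E, h) = 2*h
Z(A) = 1/(2*A)
b(O, B) = 0
X = 0
(X + Z(-118)) + N(11/150, 153) = (0 + (½)/(-118)) + 2*153 = (0 + (½)*(-1/118)) + 306 = (0 - 1/236) + 306 = -1/236 + 306 = 72215/236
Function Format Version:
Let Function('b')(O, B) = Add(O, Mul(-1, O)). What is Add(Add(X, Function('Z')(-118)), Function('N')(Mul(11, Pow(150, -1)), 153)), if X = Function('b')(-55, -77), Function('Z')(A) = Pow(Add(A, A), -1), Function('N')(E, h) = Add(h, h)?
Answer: Rational(72215, 236) ≈ 306.00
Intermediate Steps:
Function('N')(E, h) = Mul(2, h)
Function('Z')(A) = Mul(Rational(1, 2), Pow(A, -1)) (Function('Z')(A) = Pow(Mul(2, A), -1) = Mul(Rational(1, 2), Pow(A, -1)))
Function('b')(O, B) = 0
X = 0
Add(Add(X, Function('Z')(-118)), Function('N')(Mul(11, Pow(150, -1)), 153)) = Add(Add(0, Mul(Rational(1, 2), Pow(-118, -1))), Mul(2, 153)) = Add(Add(0, Mul(Rational(1, 2), Rational(-1, 118))), 306) = Add(Add(0, Rational(-1, 236)), 306) = Add(Rational(-1, 236), 306) = Rational(72215, 236)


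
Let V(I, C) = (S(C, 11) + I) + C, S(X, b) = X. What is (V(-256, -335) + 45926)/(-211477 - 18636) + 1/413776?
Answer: -18619689887/95215236688 ≈ -0.19555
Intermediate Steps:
V(I, C) = I + 2*C (V(I, C) = (C + I) + C = I + 2*C)
(V(-256, -335) + 45926)/(-211477 - 18636) + 1/413776 = ((-256 + 2*(-335)) + 45926)/(-211477 - 18636) + 1/413776 = ((-256 - 670) + 45926)/(-230113) + 1/413776 = (-926 + 45926)*(-1/230113) + 1/413776 = 45000*(-1/230113) + 1/413776 = -45000/230113 + 1/413776 = -18619689887/95215236688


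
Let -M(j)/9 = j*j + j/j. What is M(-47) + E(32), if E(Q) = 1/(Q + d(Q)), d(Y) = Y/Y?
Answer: -656369/33 ≈ -19890.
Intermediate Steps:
d(Y) = 1
E(Q) = 1/(1 + Q) (E(Q) = 1/(Q + 1) = 1/(1 + Q))
M(j) = -9 - 9*j² (M(j) = -9*(j*j + j/j) = -9*(j² + 1) = -9*(1 + j²) = -9 - 9*j²)
M(-47) + E(32) = (-9 - 9*(-47)²) + 1/(1 + 32) = (-9 - 9*2209) + 1/33 = (-9 - 19881) + 1/33 = -19890 + 1/33 = -656369/33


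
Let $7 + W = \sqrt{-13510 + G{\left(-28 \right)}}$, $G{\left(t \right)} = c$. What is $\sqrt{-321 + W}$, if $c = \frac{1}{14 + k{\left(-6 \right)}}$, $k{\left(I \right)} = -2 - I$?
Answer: $\frac{\sqrt{-11808 + 6 i \sqrt{486358}}}{6} \approx 3.1611 + 18.385 i$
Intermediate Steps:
$c = \frac{1}{18}$ ($c = \frac{1}{14 - -4} = \frac{1}{14 + \left(-2 + 6\right)} = \frac{1}{14 + 4} = \frac{1}{18} \approx 0.055556$)
$G{\left(t \right)} = \frac{1}{18}$
$W = -7 + \frac{i \sqrt{486358}}{6}$ ($W = -7 + \sqrt{-13510 + \frac{1}{18}} = -7 + \sqrt{- \frac{243179}{18}} = -7 + \frac{i \sqrt{486358}}{6} \approx -7.0 + 116.23 i$)
$\sqrt{-321 + W} = \sqrt{-321 - \left(7 - \frac{i \sqrt{486358}}{6}\right)} = \sqrt{-328 + \frac{i \sqrt{486358}}{6}}$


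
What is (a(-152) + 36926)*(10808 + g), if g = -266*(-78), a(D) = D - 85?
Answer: 1157758084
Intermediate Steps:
a(D) = -85 + D
g = 20748
(a(-152) + 36926)*(10808 + g) = ((-85 - 152) + 36926)*(10808 + 20748) = (-237 + 36926)*31556 = 36689*31556 = 1157758084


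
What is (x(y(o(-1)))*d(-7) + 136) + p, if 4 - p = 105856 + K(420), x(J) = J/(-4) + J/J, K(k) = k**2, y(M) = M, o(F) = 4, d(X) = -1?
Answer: -282116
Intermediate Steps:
x(J) = 1 - J/4 (x(J) = J*(-1/4) + 1 = -J/4 + 1 = 1 - J/4)
p = -282252 (p = 4 - (105856 + 420**2) = 4 - (105856 + 176400) = 4 - 1*282256 = 4 - 282256 = -282252)
(x(y(o(-1)))*d(-7) + 136) + p = ((1 - 1/4*4)*(-1) + 136) - 282252 = ((1 - 1)*(-1) + 136) - 282252 = (0*(-1) + 136) - 282252 = (0 + 136) - 282252 = 136 - 282252 = -282116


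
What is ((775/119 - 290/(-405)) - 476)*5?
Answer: -22592435/9639 ≈ -2343.9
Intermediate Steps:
((775/119 - 290/(-405)) - 476)*5 = ((775*(1/119) - 290*(-1/405)) - 476)*5 = ((775/119 + 58/81) - 476)*5 = (69677/9639 - 476)*5 = -4518487/9639*5 = -22592435/9639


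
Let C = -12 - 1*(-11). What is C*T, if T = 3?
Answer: -3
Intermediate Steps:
C = -1 (C = -12 + 11 = -1)
C*T = -1*3 = -3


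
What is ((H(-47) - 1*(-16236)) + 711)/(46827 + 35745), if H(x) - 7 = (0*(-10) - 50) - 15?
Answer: 16889/82572 ≈ 0.20454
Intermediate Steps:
H(x) = -58 (H(x) = 7 + ((0*(-10) - 50) - 15) = 7 + ((0 - 50) - 15) = 7 + (-50 - 15) = 7 - 65 = -58)
((H(-47) - 1*(-16236)) + 711)/(46827 + 35745) = ((-58 - 1*(-16236)) + 711)/(46827 + 35745) = ((-58 + 16236) + 711)/82572 = (16178 + 711)*(1/82572) = 16889*(1/82572) = 16889/82572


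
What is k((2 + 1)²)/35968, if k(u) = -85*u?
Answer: -765/35968 ≈ -0.021269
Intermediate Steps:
k((2 + 1)²)/35968 = -85*(2 + 1)²/35968 = -85*3²*(1/35968) = -85*9*(1/35968) = -765*1/35968 = -765/35968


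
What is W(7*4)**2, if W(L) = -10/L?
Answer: 25/196 ≈ 0.12755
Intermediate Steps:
W(7*4)**2 = (-10/(7*4))**2 = (-10/28)**2 = (-10*1/28)**2 = (-5/14)**2 = 25/196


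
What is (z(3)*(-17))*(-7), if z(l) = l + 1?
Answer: 476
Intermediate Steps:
z(l) = 1 + l
(z(3)*(-17))*(-7) = ((1 + 3)*(-17))*(-7) = (4*(-17))*(-7) = -68*(-7) = 476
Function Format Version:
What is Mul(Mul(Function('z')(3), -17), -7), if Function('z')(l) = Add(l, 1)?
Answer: 476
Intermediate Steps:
Function('z')(l) = Add(1, l)
Mul(Mul(Function('z')(3), -17), -7) = Mul(Mul(Add(1, 3), -17), -7) = Mul(Mul(4, -17), -7) = Mul(-68, -7) = 476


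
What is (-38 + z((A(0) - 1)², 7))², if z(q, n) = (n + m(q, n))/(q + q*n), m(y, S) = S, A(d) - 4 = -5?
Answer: 361201/256 ≈ 1410.9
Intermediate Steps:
A(d) = -1 (A(d) = 4 - 5 = -1)
z(q, n) = 2*n/(q + n*q) (z(q, n) = (n + n)/(q + q*n) = (2*n)/(q + n*q) = 2*n/(q + n*q))
(-38 + z((A(0) - 1)², 7))² = (-38 + 2*7/((-1 - 1)²*(1 + 7)))² = (-38 + 2*7/((-2)²*8))² = (-38 + 2*7*(⅛)/4)² = (-38 + 2*7*(¼)*(⅛))² = (-38 + 7/16)² = (-601/16)² = 361201/256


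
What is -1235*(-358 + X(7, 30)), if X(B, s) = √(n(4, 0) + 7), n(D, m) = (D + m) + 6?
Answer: 442130 - 1235*√17 ≈ 4.3704e+5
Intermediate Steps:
n(D, m) = 6 + D + m
X(B, s) = √17 (X(B, s) = √((6 + 4 + 0) + 7) = √(10 + 7) = √17)
-1235*(-358 + X(7, 30)) = -1235*(-358 + √17) = 442130 - 1235*√17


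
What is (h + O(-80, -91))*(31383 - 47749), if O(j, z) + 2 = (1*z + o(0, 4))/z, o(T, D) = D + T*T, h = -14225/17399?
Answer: 6890974440/226187 ≈ 30466.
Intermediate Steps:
h = -14225/17399 (h = -14225*1/17399 = -14225/17399 ≈ -0.81758)
o(T, D) = D + T²
O(j, z) = -2 + (4 + z)/z (O(j, z) = -2 + (1*z + (4 + 0²))/z = -2 + (z + (4 + 0))/z = -2 + (z + 4)/z = -2 + (4 + z)/z)
(h + O(-80, -91))*(31383 - 47749) = (-14225/17399 + (4 - 1*(-91))/(-91))*(31383 - 47749) = (-14225/17399 - (4 + 91)/91)*(-16366) = (-14225/17399 - 1/91*95)*(-16366) = (-14225/17399 - 95/91)*(-16366) = -2947380/1583309*(-16366) = 6890974440/226187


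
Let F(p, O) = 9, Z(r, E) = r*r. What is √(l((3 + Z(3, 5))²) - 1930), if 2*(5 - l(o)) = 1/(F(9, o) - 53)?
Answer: I*√3726778/44 ≈ 43.875*I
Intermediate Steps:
Z(r, E) = r²
l(o) = 441/88 (l(o) = 5 - 1/(2*(9 - 53)) = 5 - ½/(-44) = 5 - ½*(-1/44) = 5 + 1/88 = 441/88)
√(l((3 + Z(3, 5))²) - 1930) = √(441/88 - 1930) = √(-169399/88) = I*√3726778/44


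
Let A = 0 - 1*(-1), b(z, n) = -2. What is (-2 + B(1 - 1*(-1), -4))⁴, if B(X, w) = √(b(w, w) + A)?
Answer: (2 - I)⁴ ≈ -7.0 - 24.0*I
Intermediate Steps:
A = 1 (A = 0 + 1 = 1)
B(X, w) = I (B(X, w) = √(-2 + 1) = √(-1) = I)
(-2 + B(1 - 1*(-1), -4))⁴ = (-2 + I)⁴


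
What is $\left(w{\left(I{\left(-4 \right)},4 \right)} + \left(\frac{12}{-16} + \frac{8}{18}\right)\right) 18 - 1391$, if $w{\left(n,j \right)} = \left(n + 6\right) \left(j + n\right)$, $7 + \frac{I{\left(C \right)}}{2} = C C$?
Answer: $\frac{16215}{2} \approx 8107.5$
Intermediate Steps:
$I{\left(C \right)} = -14 + 2 C^{2}$ ($I{\left(C \right)} = -14 + 2 C C = -14 + 2 C^{2}$)
$w{\left(n,j \right)} = \left(6 + n\right) \left(j + n\right)$
$\left(w{\left(I{\left(-4 \right)},4 \right)} + \left(\frac{12}{-16} + \frac{8}{18}\right)\right) 18 - 1391 = \left(\left(\left(-14 + 2 \left(-4\right)^{2}\right)^{2} + 6 \cdot 4 + 6 \left(-14 + 2 \left(-4\right)^{2}\right) + 4 \left(-14 + 2 \left(-4\right)^{2}\right)\right) + \left(\frac{12}{-16} + \frac{8}{18}\right)\right) 18 - 1391 = \left(\left(\left(-14 + 2 \cdot 16\right)^{2} + 24 + 6 \left(-14 + 2 \cdot 16\right) + 4 \left(-14 + 2 \cdot 16\right)\right) + \left(12 \left(- \frac{1}{16}\right) + 8 \cdot \frac{1}{18}\right)\right) 18 - 1391 = \left(\left(\left(-14 + 32\right)^{2} + 24 + 6 \left(-14 + 32\right) + 4 \left(-14 + 32\right)\right) + \left(- \frac{3}{4} + \frac{4}{9}\right)\right) 18 - 1391 = \left(\left(18^{2} + 24 + 6 \cdot 18 + 4 \cdot 18\right) - \frac{11}{36}\right) 18 - 1391 = \left(\left(324 + 24 + 108 + 72\right) - \frac{11}{36}\right) 18 - 1391 = \left(528 - \frac{11}{36}\right) 18 - 1391 = \frac{18997}{36} \cdot 18 - 1391 = \frac{18997}{2} - 1391 = \frac{16215}{2}$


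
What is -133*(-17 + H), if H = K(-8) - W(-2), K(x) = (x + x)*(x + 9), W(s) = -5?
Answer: 3724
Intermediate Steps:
K(x) = 2*x*(9 + x) (K(x) = (2*x)*(9 + x) = 2*x*(9 + x))
H = -11 (H = 2*(-8)*(9 - 8) - 1*(-5) = 2*(-8)*1 + 5 = -16 + 5 = -11)
-133*(-17 + H) = -133*(-17 - 11) = -133*(-28) = 3724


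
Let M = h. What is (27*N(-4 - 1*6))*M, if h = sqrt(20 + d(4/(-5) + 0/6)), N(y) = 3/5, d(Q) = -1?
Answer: 81*sqrt(19)/5 ≈ 70.614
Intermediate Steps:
N(y) = 3/5 (N(y) = 3*(1/5) = 3/5)
h = sqrt(19) (h = sqrt(20 - 1) = sqrt(19) ≈ 4.3589)
M = sqrt(19) ≈ 4.3589
(27*N(-4 - 1*6))*M = (27*(3/5))*sqrt(19) = 81*sqrt(19)/5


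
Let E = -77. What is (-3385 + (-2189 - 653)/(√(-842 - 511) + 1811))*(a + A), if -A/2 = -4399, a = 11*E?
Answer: 7951*(-3385*√1353 + 6133077*I)/(√1353 - 1811*I) ≈ -2.6927e+7 + 253.33*I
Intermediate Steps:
a = -847 (a = 11*(-77) = -847)
A = 8798 (A = -2*(-4399) = 8798)
(-3385 + (-2189 - 653)/(√(-842 - 511) + 1811))*(a + A) = (-3385 + (-2189 - 653)/(√(-842 - 511) + 1811))*(-847 + 8798) = (-3385 - 2842/(√(-1353) + 1811))*7951 = (-3385 - 2842/(I*√1353 + 1811))*7951 = (-3385 - 2842/(1811 + I*√1353))*7951 = -26914135 - 22596742/(1811 + I*√1353)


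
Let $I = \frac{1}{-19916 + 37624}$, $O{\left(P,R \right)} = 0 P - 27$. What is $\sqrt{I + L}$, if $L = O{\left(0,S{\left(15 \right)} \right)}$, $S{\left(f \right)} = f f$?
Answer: $\frac{i \sqrt{2116615105}}{8854} \approx 5.1961 i$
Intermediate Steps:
$S{\left(f \right)} = f^{2}$
$O{\left(P,R \right)} = -27$ ($O{\left(P,R \right)} = 0 - 27 = -27$)
$I = \frac{1}{17708} \approx 5.6472 \cdot 10^{-5}$
$L = -27$
$\sqrt{I + L} = \sqrt{\frac{1}{17708} - 27} = \sqrt{- \frac{478115}{17708}} = \frac{i \sqrt{2116615105}}{8854}$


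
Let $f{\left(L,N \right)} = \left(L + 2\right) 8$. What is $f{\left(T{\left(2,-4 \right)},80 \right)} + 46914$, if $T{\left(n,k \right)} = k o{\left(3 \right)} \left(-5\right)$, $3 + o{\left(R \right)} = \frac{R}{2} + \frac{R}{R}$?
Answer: $46850$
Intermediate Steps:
$o{\left(R \right)} = -2 + \frac{R}{2}$ ($o{\left(R \right)} = -3 + \left(\frac{R}{2} + \frac{R}{R}\right) = -3 + \left(R \frac{1}{2} + 1\right) = -3 + \left(\frac{R}{2} + 1\right) = -3 + \left(1 + \frac{R}{2}\right) = -2 + \frac{R}{2}$)
$T{\left(n,k \right)} = \frac{5 k}{2}$ ($T{\left(n,k \right)} = k \left(-2 + \frac{1}{2} \cdot 3\right) \left(-5\right) = k \left(-2 + \frac{3}{2}\right) \left(-5\right) = k \left(- \frac{1}{2}\right) \left(-5\right) = - \frac{k}{2} \left(-5\right) = \frac{5 k}{2}$)
$f{\left(L,N \right)} = 16 + 8 L$ ($f{\left(L,N \right)} = \left(2 + L\right) 8 = 16 + 8 L$)
$f{\left(T{\left(2,-4 \right)},80 \right)} + 46914 = \left(16 + 8 \cdot \frac{5}{2} \left(-4\right)\right) + 46914 = \left(16 + 8 \left(-10\right)\right) + 46914 = \left(16 - 80\right) + 46914 = -64 + 46914 = 46850$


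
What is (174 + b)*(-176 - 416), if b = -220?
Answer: 27232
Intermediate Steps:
(174 + b)*(-176 - 416) = (174 - 220)*(-176 - 416) = -46*(-592) = 27232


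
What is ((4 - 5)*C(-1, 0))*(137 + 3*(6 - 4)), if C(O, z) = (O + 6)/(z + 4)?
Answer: -715/4 ≈ -178.75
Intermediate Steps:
C(O, z) = (6 + O)/(4 + z)
((4 - 5)*C(-1, 0))*(137 + 3*(6 - 4)) = ((4 - 5)*((6 - 1)/(4 + 0)))*(137 + 3*(6 - 4)) = (-5/4)*(137 + 3*2) = (-5/4)*(137 + 6) = -1*5/4*143 = -5/4*143 = -715/4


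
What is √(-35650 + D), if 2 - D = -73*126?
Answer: 115*I*√2 ≈ 162.63*I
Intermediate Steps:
D = 9200 (D = 2 - (-73)*126 = 2 - 1*(-9198) = 2 + 9198 = 9200)
√(-35650 + D) = √(-35650 + 9200) = √(-26450) = 115*I*√2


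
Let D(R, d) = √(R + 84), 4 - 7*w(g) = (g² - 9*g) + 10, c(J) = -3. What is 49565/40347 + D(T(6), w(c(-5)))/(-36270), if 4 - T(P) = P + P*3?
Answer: 33285181/27099735 ≈ 1.2282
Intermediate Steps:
T(P) = 4 - 4*P (T(P) = 4 - (P + P*3) = 4 - (P + 3*P) = 4 - 4*P)
w(g) = -6/7 - g²/7 + 9*g/7 (w(g) = 4/7 - ((g² - 9*g) + 10)/7 = 4/7 - (10 + g² - 9*g)/7 = 4/7 + (-10/7 - g²/7 + 9*g/7) = -6/7 - g²/7 + 9*g/7)
D(R, d) = √(84 + R)
49565/40347 + D(T(6), w(c(-5)))/(-36270) = 49565/40347 + √(84 + (4 - 4*6))/(-36270) = 49565*(1/40347) + √(84 + (4 - 24))*(-1/36270) = 49565/40347 + √(84 - 20)*(-1/36270) = 49565/40347 + √64*(-1/36270) = 49565/40347 + 8*(-1/36270) = 49565/40347 - 4/18135 = 33285181/27099735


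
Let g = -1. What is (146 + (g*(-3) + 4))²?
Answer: 23409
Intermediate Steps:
(146 + (g*(-3) + 4))² = (146 + (-1*(-3) + 4))² = (146 + (3 + 4))² = (146 + 7)² = 153² = 23409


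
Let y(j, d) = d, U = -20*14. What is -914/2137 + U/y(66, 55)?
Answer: -129726/23507 ≈ -5.5186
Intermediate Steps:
U = -280
-914/2137 + U/y(66, 55) = -914/2137 - 280/55 = -914*1/2137 - 280*1/55 = -914/2137 - 56/11 = -129726/23507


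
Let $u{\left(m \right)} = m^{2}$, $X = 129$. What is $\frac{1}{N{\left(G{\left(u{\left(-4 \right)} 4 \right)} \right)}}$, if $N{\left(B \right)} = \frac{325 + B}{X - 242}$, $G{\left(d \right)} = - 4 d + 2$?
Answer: $- \frac{113}{71} \approx -1.5915$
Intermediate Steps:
$G{\left(d \right)} = 2 - 4 d$
$N{\left(B \right)} = - \frac{325}{113} - \frac{B}{113}$ ($N{\left(B \right)} = \frac{325 + B}{129 - 242} = \frac{325 + B}{-113} = \left(325 + B\right) \left(- \frac{1}{113}\right) = - \frac{325}{113} - \frac{B}{113}$)
$\frac{1}{N{\left(G{\left(u{\left(-4 \right)} 4 \right)} \right)}} = \frac{1}{- \frac{325}{113} - \frac{2 - 4 \left(-4\right)^{2} \cdot 4}{113}} = \frac{1}{- \frac{325}{113} - \frac{2 - 4 \cdot 16 \cdot 4}{113}} = \frac{1}{- \frac{325}{113} - \frac{2 - 256}{113}} = \frac{1}{- \frac{325}{113} - - \frac{254}{113}} = \frac{1}{- \frac{325}{113} + \frac{254}{113}} = \frac{1}{- \frac{71}{113}} = - \frac{113}{71}$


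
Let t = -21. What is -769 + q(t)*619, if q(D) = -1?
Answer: -1388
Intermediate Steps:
-769 + q(t)*619 = -769 - 1*619 = -769 - 619 = -1388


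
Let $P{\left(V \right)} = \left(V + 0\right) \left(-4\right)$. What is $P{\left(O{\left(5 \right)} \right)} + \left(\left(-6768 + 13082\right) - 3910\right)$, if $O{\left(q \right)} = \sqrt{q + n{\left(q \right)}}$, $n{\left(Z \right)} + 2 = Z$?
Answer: $2404 - 8 \sqrt{2} \approx 2392.7$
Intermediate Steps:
$n{\left(Z \right)} = -2 + Z$
$O{\left(q \right)} = \sqrt{-2 + 2 q}$ ($O{\left(q \right)} = \sqrt{q + \left(-2 + q\right)} = \sqrt{-2 + 2 q}$)
$P{\left(V \right)} = - 4 V$ ($P{\left(V \right)} = V \left(-4\right) = - 4 V$)
$P{\left(O{\left(5 \right)} \right)} + \left(\left(-6768 + 13082\right) - 3910\right) = - 4 \sqrt{-2 + 2 \cdot 5} + \left(\left(-6768 + 13082\right) - 3910\right) = - 4 \sqrt{-2 + 10} + \left(6314 - 3910\right) = - 4 \sqrt{8} + 2404 = - 4 \cdot 2 \sqrt{2} + 2404 = - 8 \sqrt{2} + 2404 = 2404 - 8 \sqrt{2}$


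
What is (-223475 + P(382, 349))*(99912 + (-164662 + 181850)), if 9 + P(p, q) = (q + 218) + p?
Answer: -26058848500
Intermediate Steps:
P(p, q) = 209 + p + q (P(p, q) = -9 + ((q + 218) + p) = -9 + ((218 + q) + p) = -9 + (218 + p + q) = 209 + p + q)
(-223475 + P(382, 349))*(99912 + (-164662 + 181850)) = (-223475 + (209 + 382 + 349))*(99912 + (-164662 + 181850)) = (-223475 + 940)*(99912 + 17188) = -222535*117100 = -26058848500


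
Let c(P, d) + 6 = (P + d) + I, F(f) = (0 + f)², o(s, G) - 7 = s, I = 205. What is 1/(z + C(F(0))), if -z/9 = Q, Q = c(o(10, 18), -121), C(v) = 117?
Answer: -1/738 ≈ -0.0013550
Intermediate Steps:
o(s, G) = 7 + s
F(f) = f²
c(P, d) = 199 + P + d (c(P, d) = -6 + ((P + d) + 205) = -6 + (205 + P + d) = 199 + P + d)
Q = 95 (Q = 199 + (7 + 10) - 121 = 199 + 17 - 121 = 95)
z = -855 (z = -9*95 = -855)
1/(z + C(F(0))) = 1/(-855 + 117) = 1/(-738) = -1/738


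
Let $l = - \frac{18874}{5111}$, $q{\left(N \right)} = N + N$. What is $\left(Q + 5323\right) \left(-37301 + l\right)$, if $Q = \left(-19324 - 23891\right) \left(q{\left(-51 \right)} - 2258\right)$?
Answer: $- \frac{19446369605998055}{5111} \approx -3.8048 \cdot 10^{12}$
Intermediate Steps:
$q{\left(N \right)} = 2 N$
$l = - \frac{18874}{5111}$ ($l = \left(-18874\right) \frac{1}{5111} = - \frac{18874}{5111} \approx -3.6928$)
$Q = 101987400$ ($Q = \left(-19324 - 23891\right) \left(2 \left(-51\right) - 2258\right) = - 43215 \left(-102 - 2258\right) = \left(-43215\right) \left(-2360\right) = 101987400$)
$\left(Q + 5323\right) \left(-37301 + l\right) = \left(101987400 + 5323\right) \left(-37301 - \frac{18874}{5111}\right) = 101992723 \left(- \frac{190664285}{5111}\right) = - \frac{19446369605998055}{5111}$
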